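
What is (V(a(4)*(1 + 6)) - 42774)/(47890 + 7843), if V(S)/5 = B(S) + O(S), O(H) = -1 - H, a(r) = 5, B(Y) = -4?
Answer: -42974/55733 ≈ -0.77107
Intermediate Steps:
V(S) = -25 - 5*S (V(S) = 5*(-4 + (-1 - S)) = 5*(-5 - S) = -25 - 5*S)
(V(a(4)*(1 + 6)) - 42774)/(47890 + 7843) = ((-25 - 25*(1 + 6)) - 42774)/(47890 + 7843) = ((-25 - 25*7) - 42774)/55733 = ((-25 - 5*35) - 42774)*(1/55733) = ((-25 - 175) - 42774)*(1/55733) = (-200 - 42774)*(1/55733) = -42974*1/55733 = -42974/55733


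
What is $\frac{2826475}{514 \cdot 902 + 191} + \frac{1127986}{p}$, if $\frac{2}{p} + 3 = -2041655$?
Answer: $- \frac{534078682631498211}{463819} \approx -1.1515 \cdot 10^{12}$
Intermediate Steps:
$p = - \frac{1}{1020829}$ ($p = \frac{2}{-3 - 2041655} = \frac{2}{-2041658} = 2 \left(- \frac{1}{2041658}\right) = - \frac{1}{1020829} \approx -9.796 \cdot 10^{-7}$)
$\frac{2826475}{514 \cdot 902 + 191} + \frac{1127986}{p} = \frac{2826475}{514 \cdot 902 + 191} + \frac{1127986}{- \frac{1}{1020829}} = \frac{2826475}{463628 + 191} + 1127986 \left(-1020829\right) = \frac{2826475}{463819} - 1151480820394 = - \frac{534078682631498211}{463819}$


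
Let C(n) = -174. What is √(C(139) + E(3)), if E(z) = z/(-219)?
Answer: I*√927319/73 ≈ 13.191*I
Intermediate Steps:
E(z) = -z/219 (E(z) = z*(-1/219) = -z/219)
√(C(139) + E(3)) = √(-174 - 1/219*3) = √(-174 - 1/73) = √(-12703/73) = I*√927319/73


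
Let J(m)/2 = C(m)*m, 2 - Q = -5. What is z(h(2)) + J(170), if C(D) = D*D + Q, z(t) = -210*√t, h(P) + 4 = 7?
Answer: 9828380 - 210*√3 ≈ 9.8280e+6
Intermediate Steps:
Q = 7 (Q = 2 - 1*(-5) = 2 + 5 = 7)
h(P) = 3 (h(P) = -4 + 7 = 3)
C(D) = 7 + D² (C(D) = D*D + 7 = D² + 7 = 7 + D²)
J(m) = 2*m*(7 + m²) (J(m) = 2*((7 + m²)*m) = 2*(m*(7 + m²)) = 2*m*(7 + m²))
z(h(2)) + J(170) = -210*√3 + 2*170*(7 + 170²) = -210*√3 + 2*170*(7 + 28900) = -210*√3 + 2*170*28907 = -210*√3 + 9828380 = 9828380 - 210*√3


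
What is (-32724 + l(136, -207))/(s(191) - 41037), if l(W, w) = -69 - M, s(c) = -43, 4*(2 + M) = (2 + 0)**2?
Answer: 4099/5135 ≈ 0.79825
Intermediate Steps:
M = -1 (M = -2 + (2 + 0)**2/4 = -2 + (1/4)*2**2 = -2 + (1/4)*4 = -2 + 1 = -1)
l(W, w) = -68 (l(W, w) = -69 - 1*(-1) = -69 + 1 = -68)
(-32724 + l(136, -207))/(s(191) - 41037) = (-32724 - 68)/(-43 - 41037) = -32792/(-41080) = -32792*(-1/41080) = 4099/5135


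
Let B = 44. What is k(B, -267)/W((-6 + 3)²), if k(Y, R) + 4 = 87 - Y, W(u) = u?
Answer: 13/3 ≈ 4.3333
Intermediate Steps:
k(Y, R) = 83 - Y (k(Y, R) = -4 + (87 - Y) = 83 - Y)
k(B, -267)/W((-6 + 3)²) = (83 - 1*44)/((-6 + 3)²) = (83 - 44)/((-3)²) = 39/9 = 39*(⅑) = 13/3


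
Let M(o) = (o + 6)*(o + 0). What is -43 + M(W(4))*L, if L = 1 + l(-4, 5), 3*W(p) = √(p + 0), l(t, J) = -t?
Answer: -187/9 ≈ -20.778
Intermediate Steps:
W(p) = √p/3 (W(p) = √(p + 0)/3 = √p/3)
M(o) = o*(6 + o) (M(o) = (6 + o)*o = o*(6 + o))
L = 5 (L = 1 - 1*(-4) = 1 + 4 = 5)
-43 + M(W(4))*L = -43 + ((√4/3)*(6 + √4/3))*5 = -43 + (((⅓)*2)*(6 + (⅓)*2))*5 = -43 + (2*(6 + ⅔)/3)*5 = -43 + ((⅔)*(20/3))*5 = -43 + (40/9)*5 = -43 + 200/9 = -187/9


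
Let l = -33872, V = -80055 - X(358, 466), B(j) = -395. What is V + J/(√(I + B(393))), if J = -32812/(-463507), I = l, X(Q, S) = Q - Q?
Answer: -80055 - 32812*I*√34267/15882994369 ≈ -80055.0 - 0.00038242*I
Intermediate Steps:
X(Q, S) = 0
V = -80055 (V = -80055 - 1*0 = -80055 + 0 = -80055)
I = -33872
J = 32812/463507 (J = -32812*(-1/463507) = 32812/463507 ≈ 0.070791)
V + J/(√(I + B(393))) = -80055 + 32812/(463507*(√(-33872 - 395))) = -80055 + 32812/(463507*(√(-34267))) = -80055 + 32812/(463507*((I*√34267))) = -80055 + 32812*(-I*√34267/34267)/463507 = -80055 - 32812*I*√34267/15882994369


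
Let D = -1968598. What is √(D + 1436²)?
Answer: √93498 ≈ 305.77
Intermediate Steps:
√(D + 1436²) = √(-1968598 + 1436²) = √(-1968598 + 2062096) = √93498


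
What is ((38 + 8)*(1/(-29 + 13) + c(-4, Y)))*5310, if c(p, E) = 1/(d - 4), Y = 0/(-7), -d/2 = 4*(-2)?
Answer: 20355/4 ≈ 5088.8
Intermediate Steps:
d = 16 (d = -8*(-2) = -2*(-8) = 16)
Y = 0 (Y = 0*(-1/7) = 0)
c(p, E) = 1/12 (c(p, E) = 1/(16 - 4) = 1/12)
((38 + 8)*(1/(-29 + 13) + c(-4, Y)))*5310 = ((38 + 8)*(1/(-29 + 13) + 1/12))*5310 = (46*(1/(-16) + 1/12))*5310 = (46*(-1/16 + 1/12))*5310 = (46*(1/48))*5310 = (23/24)*5310 = 20355/4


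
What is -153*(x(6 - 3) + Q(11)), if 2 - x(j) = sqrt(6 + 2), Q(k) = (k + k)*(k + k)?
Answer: -74358 + 306*sqrt(2) ≈ -73925.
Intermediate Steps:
Q(k) = 4*k**2 (Q(k) = (2*k)*(2*k) = 4*k**2)
x(j) = 2 - 2*sqrt(2) (x(j) = 2 - sqrt(6 + 2) = 2 - sqrt(8) = 2 - 2*sqrt(2))
-153*(x(6 - 3) + Q(11)) = -153*((2 - 2*sqrt(2)) + 4*11**2) = -153*((2 - 2*sqrt(2)) + 4*121) = -153*((2 - 2*sqrt(2)) + 484) = -153*(486 - 2*sqrt(2)) = -74358 + 306*sqrt(2)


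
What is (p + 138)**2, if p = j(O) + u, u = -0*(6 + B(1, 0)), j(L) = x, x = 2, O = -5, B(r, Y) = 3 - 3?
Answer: 19600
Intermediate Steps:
B(r, Y) = 0
j(L) = 2
u = 0 (u = -0*(6 + 0) = -0*6 = -2*0 = 0)
p = 2 (p = 2 + 0 = 2)
(p + 138)**2 = (2 + 138)**2 = 140**2 = 19600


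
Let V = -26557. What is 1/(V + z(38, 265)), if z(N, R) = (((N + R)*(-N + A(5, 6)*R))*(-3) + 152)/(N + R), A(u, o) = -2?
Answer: -303/7530307 ≈ -4.0237e-5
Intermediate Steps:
z(N, R) = (152 - 3*(N + R)*(-N - 2*R))/(N + R) (z(N, R) = (((N + R)*(-N - 2*R))*(-3) + 152)/(N + R) = (-3*(N + R)*(-N - 2*R) + 152)/(N + R) = (152 - 3*(N + R)*(-N - 2*R))/(N + R))
1/(V + z(38, 265)) = 1/(-26557 + (152 + 3*38² + 6*265² + 9*38*265)/(38 + 265)) = 1/(-26557 + (152 + 3*1444 + 6*70225 + 90630)/303) = 1/(-26557 + (152 + 4332 + 421350 + 90630)/303) = 1/(-26557 + (1/303)*516464) = 1/(-26557 + 516464/303) = 1/(-7530307/303) = -303/7530307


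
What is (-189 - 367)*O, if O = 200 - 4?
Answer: -108976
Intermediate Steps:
O = 196
(-189 - 367)*O = (-189 - 367)*196 = -556*196 = -108976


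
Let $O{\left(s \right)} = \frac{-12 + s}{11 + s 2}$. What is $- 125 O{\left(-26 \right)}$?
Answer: $- \frac{4750}{41} \approx -115.85$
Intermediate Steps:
$O{\left(s \right)} = \frac{-12 + s}{11 + 2 s}$
$- 125 O{\left(-26 \right)} = - 125 \frac{-12 - 26}{11 + 2 \left(-26\right)} = - 125 \frac{1}{11 - 52} \left(-38\right) = - 125 \frac{1}{-41} \left(-38\right) = - 125 \left(\left(- \frac{1}{41}\right) \left(-38\right)\right) = \left(-125\right) \frac{38}{41} = - \frac{4750}{41}$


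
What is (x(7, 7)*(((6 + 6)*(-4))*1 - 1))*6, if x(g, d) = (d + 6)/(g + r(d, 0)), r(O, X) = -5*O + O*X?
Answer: 273/2 ≈ 136.50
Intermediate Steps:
x(g, d) = (6 + d)/(g - 5*d) (x(g, d) = (d + 6)/(g + d*(-5 + 0)) = (6 + d)/(g + d*(-5)) = (6 + d)/(g - 5*d))
(x(7, 7)*(((6 + 6)*(-4))*1 - 1))*6 = (((6 + 7)/(7 - 5*7))*(((6 + 6)*(-4))*1 - 1))*6 = ((13/(7 - 35))*((12*(-4))*1 - 1))*6 = ((13/(-28))*(-48*1 - 1))*6 = ((-1/28*13)*(-48 - 1))*6 = -13/28*(-49)*6 = (91/4)*6 = 273/2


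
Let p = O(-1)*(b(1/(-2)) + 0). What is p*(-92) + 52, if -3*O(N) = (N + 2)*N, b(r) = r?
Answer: 202/3 ≈ 67.333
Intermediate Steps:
O(N) = -N*(2 + N)/3 (O(N) = -(N + 2)*N/3 = -(2 + N)*N/3 = -N*(2 + N)/3)
p = -⅙ (p = (-⅓*(-1)*(2 - 1))*(1/(-2) + 0) = (-⅓*(-1)*1)*(1*(-½) + 0) = (-½ + 0)/3 = (⅓)*(-½) = -⅙ ≈ -0.16667)
p*(-92) + 52 = -⅙*(-92) + 52 = 46/3 + 52 = 202/3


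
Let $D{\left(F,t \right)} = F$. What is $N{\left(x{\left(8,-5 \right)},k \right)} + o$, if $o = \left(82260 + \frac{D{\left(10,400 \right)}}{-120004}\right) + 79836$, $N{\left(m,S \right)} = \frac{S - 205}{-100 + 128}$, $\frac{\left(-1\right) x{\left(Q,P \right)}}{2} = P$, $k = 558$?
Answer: $\frac{136175768971}{840028} \approx 1.6211 \cdot 10^{5}$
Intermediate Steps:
$x{\left(Q,P \right)} = - 2 P$
$N{\left(m,S \right)} = - \frac{205}{28} + \frac{S}{28}$ ($N{\left(m,S \right)} = \frac{-205 + S}{28} = \left(-205 + S\right) \frac{1}{28} = - \frac{205}{28} + \frac{S}{28}$)
$o = \frac{9726084187}{60002}$ ($o = \left(82260 + \frac{10}{-120004}\right) + 79836 = \left(82260 + 10 \left(- \frac{1}{120004}\right)\right) + 79836 = \left(82260 - \frac{5}{60002}\right) + 79836 = \frac{4935764515}{60002} + 79836 = \frac{9726084187}{60002} \approx 1.621 \cdot 10^{5}$)
$N{\left(x{\left(8,-5 \right)},k \right)} + o = \left(- \frac{205}{28} + \frac{1}{28} \cdot 558\right) + \frac{9726084187}{60002} = \left(- \frac{205}{28} + \frac{279}{14}\right) + \frac{9726084187}{60002} = \frac{353}{28} + \frac{9726084187}{60002} = \frac{136175768971}{840028}$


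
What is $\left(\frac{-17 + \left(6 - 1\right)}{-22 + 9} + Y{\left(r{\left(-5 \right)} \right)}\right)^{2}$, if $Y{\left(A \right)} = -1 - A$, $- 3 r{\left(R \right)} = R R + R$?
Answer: $\frac{66049}{1521} \approx 43.425$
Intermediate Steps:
$r{\left(R \right)} = - \frac{R}{3} - \frac{R^{2}}{3}$ ($r{\left(R \right)} = - \frac{R R + R}{3} = - \frac{R^{2} + R}{3} = - \frac{R + R^{2}}{3} = - \frac{R}{3} - \frac{R^{2}}{3}$)
$\left(\frac{-17 + \left(6 - 1\right)}{-22 + 9} + Y{\left(r{\left(-5 \right)} \right)}\right)^{2} = \left(\frac{-17 + \left(6 - 1\right)}{-22 + 9} - \left(1 - - \frac{5 \left(1 - 5\right)}{3}\right)\right)^{2} = \left(\frac{-17 + 5}{-13} - \left(1 - \left(- \frac{5}{3}\right) \left(-4\right)\right)\right)^{2} = \left(\left(-12\right) \left(- \frac{1}{13}\right) - - \frac{17}{3}\right)^{2} = \left(\frac{12}{13} + \left(-1 + \frac{20}{3}\right)\right)^{2} = \left(\frac{12}{13} + \frac{17}{3}\right)^{2} = \left(\frac{257}{39}\right)^{2} = \frac{66049}{1521}$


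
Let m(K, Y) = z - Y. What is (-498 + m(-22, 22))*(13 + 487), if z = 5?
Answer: -257500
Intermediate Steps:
m(K, Y) = 5 - Y
(-498 + m(-22, 22))*(13 + 487) = (-498 + (5 - 1*22))*(13 + 487) = (-498 + (5 - 22))*500 = (-498 - 17)*500 = -515*500 = -257500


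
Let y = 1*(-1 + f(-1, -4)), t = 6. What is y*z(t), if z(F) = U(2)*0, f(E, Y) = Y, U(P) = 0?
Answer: 0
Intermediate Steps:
y = -5 (y = 1*(-1 - 4) = 1*(-5) = -5)
z(F) = 0 (z(F) = 0*0 = 0)
y*z(t) = -5*0 = 0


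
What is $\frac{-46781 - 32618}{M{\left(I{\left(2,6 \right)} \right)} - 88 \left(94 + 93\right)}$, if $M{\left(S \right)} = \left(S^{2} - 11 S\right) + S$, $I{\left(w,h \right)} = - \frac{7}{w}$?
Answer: $\frac{317596}{65635} \approx 4.8388$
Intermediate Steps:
$M{\left(S \right)} = S^{2} - 10 S$
$\frac{-46781 - 32618}{M{\left(I{\left(2,6 \right)} \right)} - 88 \left(94 + 93\right)} = \frac{-46781 - 32618}{- \frac{7}{2} \left(-10 - \frac{7}{2}\right) - 88 \left(94 + 93\right)} = - \frac{79399}{\left(-7\right) \frac{1}{2} \left(-10 - \frac{7}{2}\right) - 16456} = - \frac{79399}{- \frac{7 \left(-10 - \frac{7}{2}\right)}{2} - 16456} = - \frac{79399}{\left(- \frac{7}{2}\right) \left(- \frac{27}{2}\right) - 16456} = - \frac{79399}{\frac{189}{4} - 16456} = - \frac{79399}{- \frac{65635}{4}} = \left(-79399\right) \left(- \frac{4}{65635}\right) = \frac{317596}{65635}$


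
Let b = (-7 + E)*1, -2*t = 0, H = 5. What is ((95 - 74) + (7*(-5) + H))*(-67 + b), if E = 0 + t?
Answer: 666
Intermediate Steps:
t = 0 (t = -½*0 = 0)
E = 0 (E = 0 + 0 = 0)
b = -7 (b = (-7 + 0)*1 = -7*1 = -7)
((95 - 74) + (7*(-5) + H))*(-67 + b) = ((95 - 74) + (7*(-5) + 5))*(-67 - 7) = (21 + (-35 + 5))*(-74) = (21 - 30)*(-74) = -9*(-74) = 666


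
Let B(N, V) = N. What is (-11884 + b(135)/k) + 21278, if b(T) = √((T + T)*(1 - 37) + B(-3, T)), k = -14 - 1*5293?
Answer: 9394 - I*√9723/5307 ≈ 9394.0 - 0.01858*I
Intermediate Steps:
k = -5307 (k = -14 - 5293 = -5307)
b(T) = √(-3 - 72*T) (b(T) = √((T + T)*(1 - 37) - 3) = √((2*T)*(-36) - 3) = √(-72*T - 3) = √(-3 - 72*T))
(-11884 + b(135)/k) + 21278 = (-11884 + √(-3 - 72*135)/(-5307)) + 21278 = (-11884 + √(-3 - 9720)*(-1/5307)) + 21278 = (-11884 + √(-9723)*(-1/5307)) + 21278 = (-11884 + (I*√9723)*(-1/5307)) + 21278 = (-11884 - I*√9723/5307) + 21278 = 9394 - I*√9723/5307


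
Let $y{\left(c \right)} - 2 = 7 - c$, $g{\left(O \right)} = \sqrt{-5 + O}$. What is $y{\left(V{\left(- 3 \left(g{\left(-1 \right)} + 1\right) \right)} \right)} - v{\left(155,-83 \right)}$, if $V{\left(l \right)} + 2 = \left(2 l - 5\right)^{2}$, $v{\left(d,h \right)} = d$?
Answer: $-49 - 132 i \sqrt{6} \approx -49.0 - 323.33 i$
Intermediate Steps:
$V{\left(l \right)} = -2 + \left(-5 + 2 l\right)^{2}$ ($V{\left(l \right)} = -2 + \left(2 l - 5\right)^{2} = -2 + \left(-5 + 2 l\right)^{2}$)
$y{\left(c \right)} = 9 - c$ ($y{\left(c \right)} = 2 - \left(-7 + c\right) = 9 - c$)
$y{\left(V{\left(- 3 \left(g{\left(-1 \right)} + 1\right) \right)} \right)} - v{\left(155,-83 \right)} = \left(9 - \left(-2 + \left(-5 + 2 \left(- 3 \left(\sqrt{-5 - 1} + 1\right)\right)\right)^{2}\right)\right) - 155 = \left(9 - \left(-2 + \left(-5 + 2 \left(- 3 \left(\sqrt{-6} + 1\right)\right)\right)^{2}\right)\right) - 155 = \left(9 - \left(-2 + \left(-5 + 2 \left(- 3 \left(i \sqrt{6} + 1\right)\right)\right)^{2}\right)\right) - 155 = \left(9 - \left(-2 + \left(-5 + 2 \left(- 3 \left(1 + i \sqrt{6}\right)\right)\right)^{2}\right)\right) - 155 = \left(9 - \left(-2 + \left(-5 + 2 \left(-3 - 3 i \sqrt{6}\right)\right)^{2}\right)\right) - 155 = \left(9 - \left(-2 + \left(-5 - \left(6 + 6 i \sqrt{6}\right)\right)^{2}\right)\right) - 155 = \left(9 - \left(-2 + \left(-11 - 6 i \sqrt{6}\right)^{2}\right)\right) - 155 = \left(9 + \left(2 - \left(-11 - 6 i \sqrt{6}\right)^{2}\right)\right) - 155 = \left(11 - \left(-11 - 6 i \sqrt{6}\right)^{2}\right) - 155 = -144 - \left(-11 - 6 i \sqrt{6}\right)^{2}$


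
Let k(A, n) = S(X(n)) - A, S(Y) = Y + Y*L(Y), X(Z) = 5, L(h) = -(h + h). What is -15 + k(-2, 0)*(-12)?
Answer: 501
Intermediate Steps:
L(h) = -2*h
S(Y) = Y - 2*Y² (S(Y) = Y + Y*(-2*Y) = Y - 2*Y²)
k(A, n) = -45 - A (k(A, n) = 5*(1 - 2*5) - A = 5*(1 - 10) - A = 5*(-9) - A = -45 - A)
-15 + k(-2, 0)*(-12) = -15 + (-45 - 1*(-2))*(-12) = -15 + (-45 + 2)*(-12) = -15 - 43*(-12) = -15 + 516 = 501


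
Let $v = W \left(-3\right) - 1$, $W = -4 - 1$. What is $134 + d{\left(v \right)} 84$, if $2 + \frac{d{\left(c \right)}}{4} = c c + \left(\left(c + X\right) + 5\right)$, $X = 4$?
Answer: $73046$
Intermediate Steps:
$W = -5$
$v = 14$ ($v = \left(-5\right) \left(-3\right) - 1 = 15 - 1 = 14$)
$d{\left(c \right)} = 28 + 4 c + 4 c^{2}$ ($d{\left(c \right)} = -8 + 4 \left(c c + \left(\left(c + 4\right) + 5\right)\right) = -8 + 4 \left(c^{2} + \left(\left(4 + c\right) + 5\right)\right) = -8 + 4 \left(c^{2} + \left(9 + c\right)\right) = -8 + 4 \left(9 + c + c^{2}\right) = -8 + \left(36 + 4 c + 4 c^{2}\right) = 28 + 4 c + 4 c^{2}$)
$134 + d{\left(v \right)} 84 = 134 + \left(28 + 4 \cdot 14 + 4 \cdot 14^{2}\right) 84 = 134 + \left(28 + 56 + 4 \cdot 196\right) 84 = 134 + \left(28 + 56 + 784\right) 84 = 134 + 868 \cdot 84 = 134 + 72912 = 73046$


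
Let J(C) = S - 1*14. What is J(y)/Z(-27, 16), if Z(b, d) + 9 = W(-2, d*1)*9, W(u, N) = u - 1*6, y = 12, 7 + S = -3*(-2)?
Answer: 5/27 ≈ 0.18519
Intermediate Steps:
S = -1 (S = -7 - 3*(-2) = -7 + 6 = -1)
W(u, N) = -6 + u (W(u, N) = u - 6 = -6 + u)
Z(b, d) = -81 (Z(b, d) = -9 + (-6 - 2)*9 = -9 - 8*9 = -9 - 72 = -81)
J(C) = -15 (J(C) = -1 - 1*14 = -1 - 14 = -15)
J(y)/Z(-27, 16) = -15/(-81) = -15*(-1/81) = 5/27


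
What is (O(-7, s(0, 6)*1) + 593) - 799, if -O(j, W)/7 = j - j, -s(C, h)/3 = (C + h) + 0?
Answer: -206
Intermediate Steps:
s(C, h) = -3*C - 3*h (s(C, h) = -3*((C + h) + 0) = -3*(C + h) = -3*C - 3*h)
O(j, W) = 0 (O(j, W) = -7*(j - j) = -7*0 = 0)
(O(-7, s(0, 6)*1) + 593) - 799 = (0 + 593) - 799 = 593 - 799 = -206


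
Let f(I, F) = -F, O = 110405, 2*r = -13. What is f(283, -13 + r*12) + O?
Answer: 110496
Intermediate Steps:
r = -13/2 (r = (1/2)*(-13) = -13/2 ≈ -6.5000)
f(283, -13 + r*12) + O = -(-13 - 13/2*12) + 110405 = -(-13 - 78) + 110405 = -1*(-91) + 110405 = 91 + 110405 = 110496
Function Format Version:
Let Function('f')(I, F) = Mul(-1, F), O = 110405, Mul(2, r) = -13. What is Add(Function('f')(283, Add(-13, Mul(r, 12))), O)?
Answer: 110496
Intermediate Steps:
r = Rational(-13, 2) (r = Mul(Rational(1, 2), -13) = Rational(-13, 2) ≈ -6.5000)
Add(Function('f')(283, Add(-13, Mul(r, 12))), O) = Add(Mul(-1, Add(-13, Mul(Rational(-13, 2), 12))), 110405) = Add(Mul(-1, Add(-13, -78)), 110405) = Add(Mul(-1, -91), 110405) = Add(91, 110405) = 110496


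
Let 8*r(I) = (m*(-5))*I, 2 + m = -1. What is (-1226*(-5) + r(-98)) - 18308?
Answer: -49447/4 ≈ -12362.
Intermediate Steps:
m = -3 (m = -2 - 1 = -3)
r(I) = 15*I/8 (r(I) = ((-3*(-5))*I)/8 = (15*I)/8 = 15*I/8)
(-1226*(-5) + r(-98)) - 18308 = (-1226*(-5) + (15/8)*(-98)) - 18308 = (6130 - 735/4) - 18308 = 23785/4 - 18308 = -49447/4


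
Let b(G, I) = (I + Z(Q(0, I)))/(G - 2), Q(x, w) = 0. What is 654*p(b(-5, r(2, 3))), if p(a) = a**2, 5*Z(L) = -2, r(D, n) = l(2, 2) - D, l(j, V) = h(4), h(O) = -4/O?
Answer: 189006/1225 ≈ 154.29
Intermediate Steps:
l(j, V) = -1 (l(j, V) = -4/4 = -4*1/4 = -1)
r(D, n) = -1 - D
Z(L) = -2/5 (Z(L) = (1/5)*(-2) = -2/5)
b(G, I) = (-2/5 + I)/(-2 + G) (b(G, I) = (I - 2/5)/(G - 2) = (-2/5 + I)/(-2 + G))
654*p(b(-5, r(2, 3))) = 654*((-2/5 + (-1 - 1*2))/(-2 - 5))**2 = 654*((-2/5 + (-1 - 2))/(-7))**2 = 654*(-(-2/5 - 3)/7)**2 = 654*(-1/7*(-17/5))**2 = 654*(17/35)**2 = 654*(289/1225) = 189006/1225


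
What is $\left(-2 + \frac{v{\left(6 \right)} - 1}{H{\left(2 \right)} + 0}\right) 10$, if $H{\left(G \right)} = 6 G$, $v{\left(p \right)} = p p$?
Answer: $\frac{55}{6} \approx 9.1667$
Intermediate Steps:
$v{\left(p \right)} = p^{2}$
$\left(-2 + \frac{v{\left(6 \right)} - 1}{H{\left(2 \right)} + 0}\right) 10 = \left(-2 + \frac{6^{2} - 1}{6 \cdot 2 + 0}\right) 10 = \left(-2 + \frac{36 - 1}{12 + 0}\right) 10 = \left(-2 + \frac{35}{12}\right) 10 = \frac{11}{12} \cdot 10 = \frac{55}{6}$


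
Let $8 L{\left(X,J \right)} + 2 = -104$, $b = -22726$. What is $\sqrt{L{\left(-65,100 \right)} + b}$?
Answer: $\frac{i \sqrt{90957}}{2} \approx 150.8 i$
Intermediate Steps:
$L{\left(X,J \right)} = - \frac{53}{4}$ ($L{\left(X,J \right)} = - \frac{1}{4} + \frac{1}{8} \left(-104\right) = - \frac{1}{4} - 13 = - \frac{53}{4}$)
$\sqrt{L{\left(-65,100 \right)} + b} = \sqrt{- \frac{53}{4} - 22726} = \sqrt{- \frac{90957}{4}} = \frac{i \sqrt{90957}}{2}$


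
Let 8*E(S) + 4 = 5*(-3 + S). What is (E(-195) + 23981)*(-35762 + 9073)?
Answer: -2546851203/4 ≈ -6.3671e+8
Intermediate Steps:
E(S) = -19/8 + 5*S/8 (E(S) = -½ + (5*(-3 + S))/8 = -½ + (-15 + 5*S)/8 = -½ + (-15/8 + 5*S/8) = -19/8 + 5*S/8)
(E(-195) + 23981)*(-35762 + 9073) = ((-19/8 + (5/8)*(-195)) + 23981)*(-35762 + 9073) = ((-19/8 - 975/8) + 23981)*(-26689) = (-497/4 + 23981)*(-26689) = (95427/4)*(-26689) = -2546851203/4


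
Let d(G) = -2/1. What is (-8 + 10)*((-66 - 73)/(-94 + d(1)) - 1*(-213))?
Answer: 20587/48 ≈ 428.90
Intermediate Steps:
d(G) = -2 (d(G) = -2*1 = -2)
(-8 + 10)*((-66 - 73)/(-94 + d(1)) - 1*(-213)) = (-8 + 10)*((-66 - 73)/(-94 - 2) - 1*(-213)) = 2*(-139/(-96) + 213) = 2*(-139*(-1/96) + 213) = 2*(139/96 + 213) = 2*(20587/96) = 20587/48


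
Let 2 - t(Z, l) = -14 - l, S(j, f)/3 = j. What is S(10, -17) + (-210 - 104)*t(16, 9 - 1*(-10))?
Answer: -10960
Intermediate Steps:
S(j, f) = 3*j
t(Z, l) = 16 + l (t(Z, l) = 2 - (-14 - l) = 2 + (14 + l) = 16 + l)
S(10, -17) + (-210 - 104)*t(16, 9 - 1*(-10)) = 3*10 + (-210 - 104)*(16 + (9 - 1*(-10))) = 30 - 314*(16 + (9 + 10)) = 30 - 314*(16 + 19) = 30 - 314*35 = 30 - 10990 = -10960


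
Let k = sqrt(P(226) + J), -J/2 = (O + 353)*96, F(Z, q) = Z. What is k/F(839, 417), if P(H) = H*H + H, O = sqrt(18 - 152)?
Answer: sqrt(-16474 - 192*I*sqrt(134))/839 ≈ 0.010296 - 0.15333*I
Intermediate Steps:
O = I*sqrt(134) (O = sqrt(-134) = I*sqrt(134) ≈ 11.576*I)
P(H) = H + H**2 (P(H) = H**2 + H = H + H**2)
J = -67776 - 192*I*sqrt(134) (J = -2*(I*sqrt(134) + 353)*96 = -2*(353 + I*sqrt(134))*96 = -2*(33888 + 96*I*sqrt(134)) = -67776 - 192*I*sqrt(134) ≈ -67776.0 - 2222.6*I)
k = sqrt(-16474 - 192*I*sqrt(134)) (k = sqrt(226*(1 + 226) + (-67776 - 192*I*sqrt(134))) = sqrt(226*227 + (-67776 - 192*I*sqrt(134))) = sqrt(51302 + (-67776 - 192*I*sqrt(134))) = sqrt(-16474 - 192*I*sqrt(134)) ≈ 8.6386 - 128.64*I)
k/F(839, 417) = sqrt(-16474 - 192*I*sqrt(134))/839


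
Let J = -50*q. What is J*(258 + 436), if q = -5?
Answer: 173500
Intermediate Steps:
J = 250 (J = -50*(-5) = 250)
J*(258 + 436) = 250*(258 + 436) = 250*694 = 173500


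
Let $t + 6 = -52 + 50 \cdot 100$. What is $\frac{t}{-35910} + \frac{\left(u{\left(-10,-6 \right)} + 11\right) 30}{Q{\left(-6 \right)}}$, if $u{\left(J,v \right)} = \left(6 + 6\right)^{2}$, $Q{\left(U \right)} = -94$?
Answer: $- \frac{5980216}{120555} \approx -49.606$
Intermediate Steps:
$u{\left(J,v \right)} = 144$ ($u{\left(J,v \right)} = 12^{2} = 144$)
$t = 4942$ ($t = -6 + \left(-52 + 50 \cdot 100\right) = -6 + \left(-52 + 5000\right) = -6 + 4948 = 4942$)
$\frac{t}{-35910} + \frac{\left(u{\left(-10,-6 \right)} + 11\right) 30}{Q{\left(-6 \right)}} = \frac{4942}{-35910} + \frac{\left(144 + 11\right) 30}{-94} = 4942 \left(- \frac{1}{35910}\right) + 155 \cdot 30 \left(- \frac{1}{94}\right) = - \frac{353}{2565} + 4650 \left(- \frac{1}{94}\right) = - \frac{353}{2565} - \frac{2325}{47} = - \frac{5980216}{120555}$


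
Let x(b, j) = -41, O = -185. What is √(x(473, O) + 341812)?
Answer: √341771 ≈ 584.61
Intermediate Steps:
√(x(473, O) + 341812) = √(-41 + 341812) = √341771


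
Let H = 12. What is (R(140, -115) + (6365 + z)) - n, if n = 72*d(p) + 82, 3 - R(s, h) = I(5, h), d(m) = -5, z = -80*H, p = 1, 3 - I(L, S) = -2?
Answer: 5681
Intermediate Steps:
I(L, S) = 5 (I(L, S) = 3 - 1*(-2) = 3 + 2 = 5)
z = -960 (z = -80*12 = -960)
R(s, h) = -2 (R(s, h) = 3 - 1*5 = 3 - 5 = -2)
n = -278 (n = 72*(-5) + 82 = -360 + 82 = -278)
(R(140, -115) + (6365 + z)) - n = (-2 + (6365 - 960)) - 1*(-278) = (-2 + 5405) + 278 = 5403 + 278 = 5681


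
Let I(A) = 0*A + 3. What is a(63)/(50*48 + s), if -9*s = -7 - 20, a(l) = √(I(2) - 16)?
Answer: I*√13/2403 ≈ 0.0015004*I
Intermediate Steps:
I(A) = 3 (I(A) = 0 + 3 = 3)
a(l) = I*√13 (a(l) = √(3 - 16) = √(-13) = I*√13)
s = 3 (s = -(-7 - 20)/9 = -⅑*(-27) = 3)
a(63)/(50*48 + s) = (I*√13)/(50*48 + 3) = (I*√13)/(2400 + 3) = (I*√13)/2403 = (I*√13)*(1/2403) = I*√13/2403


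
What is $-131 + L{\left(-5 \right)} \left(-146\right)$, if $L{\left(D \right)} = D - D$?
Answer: $-131$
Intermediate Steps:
$L{\left(D \right)} = 0$
$-131 + L{\left(-5 \right)} \left(-146\right) = -131 + 0 \left(-146\right) = -131 + 0 = -131$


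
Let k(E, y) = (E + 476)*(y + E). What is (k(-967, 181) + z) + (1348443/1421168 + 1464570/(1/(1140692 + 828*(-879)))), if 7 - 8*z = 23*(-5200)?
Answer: 859369009047483933/1421168 ≈ 6.0469e+11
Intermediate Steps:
k(E, y) = (476 + E)*(E + y)
z = 119607/8 (z = 7/8 - 23*(-5200)/8 = 7/8 - 1/8*(-119600) = 7/8 + 14950 = 119607/8 ≈ 14951.)
(k(-967, 181) + z) + (1348443/1421168 + 1464570/(1/(1140692 + 828*(-879)))) = (((-967)**2 + 476*(-967) + 476*181 - 967*181) + 119607/8) + (1348443/1421168 + 1464570/(1/(1140692 + 828*(-879)))) = ((935089 - 460292 + 86156 - 175027) + 119607/8) + (1348443*(1/1421168) + 1464570/(1/(1140692 - 727812))) = (385926 + 119607/8) + (1348443/1421168 + 1464570/(1/412880)) = 3207015/8 + (1348443/1421168 + 1464570/(1/412880)) = 3207015/8 + (1348443/1421168 + 1464570*412880) = 3207015/8 + (1348443/1421168 + 604691661600) = 3207015/8 + 859368439334097243/1421168 = 859369009047483933/1421168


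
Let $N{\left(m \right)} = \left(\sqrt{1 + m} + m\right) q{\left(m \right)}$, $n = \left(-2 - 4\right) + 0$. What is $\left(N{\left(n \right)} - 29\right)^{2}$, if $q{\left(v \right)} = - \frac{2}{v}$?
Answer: $\frac{\left(93 - i \sqrt{5}\right)^{2}}{9} \approx 960.44 - 46.212 i$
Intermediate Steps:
$n = -6$ ($n = -6 + 0 = -6$)
$N{\left(m \right)} = - \frac{2 \left(m + \sqrt{1 + m}\right)}{m}$ ($N{\left(m \right)} = \left(\sqrt{1 + m} + m\right) \left(- \frac{2}{m}\right) = \left(m + \sqrt{1 + m}\right) \left(- \frac{2}{m}\right) = - \frac{2 \left(m + \sqrt{1 + m}\right)}{m}$)
$\left(N{\left(n \right)} - 29\right)^{2} = \left(\left(-2 - \frac{2 \sqrt{1 - 6}}{-6}\right) - 29\right)^{2} = \left(\left(-2 - - \frac{\sqrt{-5}}{3}\right) - 29\right)^{2} = \left(\left(-2 - - \frac{i \sqrt{5}}{3}\right) - 29\right)^{2} = \left(\left(-2 + \frac{i \sqrt{5}}{3}\right) - 29\right)^{2} = \left(-31 + \frac{i \sqrt{5}}{3}\right)^{2}$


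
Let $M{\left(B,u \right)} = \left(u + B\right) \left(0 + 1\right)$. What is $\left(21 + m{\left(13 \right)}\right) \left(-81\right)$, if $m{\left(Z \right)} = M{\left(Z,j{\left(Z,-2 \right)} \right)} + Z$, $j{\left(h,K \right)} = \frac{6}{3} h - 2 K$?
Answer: $-6237$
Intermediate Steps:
$j{\left(h,K \right)} = - 2 K + 2 h$ ($j{\left(h,K \right)} = 6 \cdot \frac{1}{3} h - 2 K = 2 h - 2 K = - 2 K + 2 h$)
$M{\left(B,u \right)} = B + u$ ($M{\left(B,u \right)} = \left(B + u\right) 1 = B + u$)
$m{\left(Z \right)} = 4 + 4 Z$ ($m{\left(Z \right)} = \left(Z + \left(\left(-2\right) \left(-2\right) + 2 Z\right)\right) + Z = \left(Z + \left(4 + 2 Z\right)\right) + Z = \left(4 + 3 Z\right) + Z = 4 + 4 Z$)
$\left(21 + m{\left(13 \right)}\right) \left(-81\right) = \left(21 + \left(4 + 4 \cdot 13\right)\right) \left(-81\right) = \left(21 + \left(4 + 52\right)\right) \left(-81\right) = \left(21 + 56\right) \left(-81\right) = 77 \left(-81\right) = -6237$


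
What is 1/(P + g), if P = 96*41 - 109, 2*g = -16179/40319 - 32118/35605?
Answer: 2871115990/10985889874793 ≈ 0.00026135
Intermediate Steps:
g = -1871018937/2871115990 (g = (-16179/40319 - 32118/35605)/2 = (½)*(-1871018937/1435557995) = -1871018937/2871115990 ≈ -0.65167)
P = 3827 (P = 3936 - 109 = 3827)
1/(P + g) = 1/(3827 - 1871018937/2871115990) = 1/(10985889874793/2871115990) = 2871115990/10985889874793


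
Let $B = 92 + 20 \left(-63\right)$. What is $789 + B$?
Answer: $-379$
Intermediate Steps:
$B = -1168$ ($B = 92 - 1260 = -1168$)
$789 + B = 789 - 1168 = -379$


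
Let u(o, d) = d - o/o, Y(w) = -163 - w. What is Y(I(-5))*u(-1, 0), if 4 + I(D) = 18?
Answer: 177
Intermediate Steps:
I(D) = 14 (I(D) = -4 + 18 = 14)
u(o, d) = -1 + d (u(o, d) = d - 1*1 = d - 1 = -1 + d)
Y(I(-5))*u(-1, 0) = (-163 - 1*14)*(-1 + 0) = (-163 - 14)*(-1) = -177*(-1) = 177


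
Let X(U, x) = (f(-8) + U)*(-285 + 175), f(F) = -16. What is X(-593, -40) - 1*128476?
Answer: -61486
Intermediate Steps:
X(U, x) = 1760 - 110*U (X(U, x) = (-16 + U)*(-285 + 175) = (-16 + U)*(-110) = 1760 - 110*U)
X(-593, -40) - 1*128476 = (1760 - 110*(-593)) - 1*128476 = (1760 + 65230) - 128476 = 66990 - 128476 = -61486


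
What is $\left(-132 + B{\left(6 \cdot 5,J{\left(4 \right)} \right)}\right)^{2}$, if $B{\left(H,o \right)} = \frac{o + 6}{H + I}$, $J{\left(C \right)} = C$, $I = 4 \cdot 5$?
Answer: $\frac{434281}{25} \approx 17371.0$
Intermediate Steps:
$I = 20$
$B{\left(H,o \right)} = \frac{6 + o}{20 + H}$ ($B{\left(H,o \right)} = \frac{o + 6}{H + 20} = \frac{6 + o}{20 + H}$)
$\left(-132 + B{\left(6 \cdot 5,J{\left(4 \right)} \right)}\right)^{2} = \left(-132 + \frac{6 + 4}{20 + 6 \cdot 5}\right)^{2} = \left(-132 + \frac{1}{20 + 30} \cdot 10\right)^{2} = \left(-132 + \frac{1}{50} \cdot 10\right)^{2} = \left(-132 + \frac{1}{5}\right)^{2} = \left(- \frac{659}{5}\right)^{2} = \frac{434281}{25}$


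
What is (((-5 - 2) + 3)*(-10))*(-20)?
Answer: -800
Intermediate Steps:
(((-5 - 2) + 3)*(-10))*(-20) = ((-7 + 3)*(-10))*(-20) = -4*(-10)*(-20) = 40*(-20) = -800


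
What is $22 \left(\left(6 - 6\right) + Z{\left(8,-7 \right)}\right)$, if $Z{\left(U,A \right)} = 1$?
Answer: $22$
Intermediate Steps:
$22 \left(\left(6 - 6\right) + Z{\left(8,-7 \right)}\right) = 22 \left(\left(6 - 6\right) + 1\right) = 22 \left(0 + 1\right) = 22 \cdot 1 = 22$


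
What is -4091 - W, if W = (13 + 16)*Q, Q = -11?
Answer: -3772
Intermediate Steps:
W = -319 (W = (13 + 16)*(-11) = 29*(-11) = -319)
-4091 - W = -4091 - 1*(-319) = -4091 + 319 = -3772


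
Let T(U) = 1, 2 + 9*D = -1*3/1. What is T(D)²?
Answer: 1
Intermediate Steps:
D = -5/9 (D = -2/9 + (-1*3/1)/9 = -2/9 + (-3*1)/9 = -2/9 + (⅑)*(-3) = -2/9 - ⅓ = -5/9 ≈ -0.55556)
T(D)² = 1² = 1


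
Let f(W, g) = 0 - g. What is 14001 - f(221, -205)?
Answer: 13796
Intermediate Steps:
f(W, g) = -g
14001 - f(221, -205) = 14001 - (-1)*(-205) = 14001 - 1*205 = 14001 - 205 = 13796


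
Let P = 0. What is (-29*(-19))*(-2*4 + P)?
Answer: -4408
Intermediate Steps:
(-29*(-19))*(-2*4 + P) = (-29*(-19))*(-2*4 + 0) = 551*(-8 + 0) = 551*(-8) = -4408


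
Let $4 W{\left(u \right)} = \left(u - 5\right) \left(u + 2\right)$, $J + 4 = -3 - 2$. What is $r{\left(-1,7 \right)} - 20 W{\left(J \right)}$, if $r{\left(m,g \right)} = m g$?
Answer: $-497$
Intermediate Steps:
$J = -9$ ($J = -4 - 5 = -9$)
$W{\left(u \right)} = \frac{\left(-5 + u\right) \left(2 + u\right)}{4}$ ($W{\left(u \right)} = \frac{\left(u - 5\right) \left(u + 2\right)}{4} = \frac{\left(-5 + u\right) \left(2 + u\right)}{4}$)
$r{\left(m,g \right)} = g m$
$r{\left(-1,7 \right)} - 20 W{\left(J \right)} = 7 \left(-1\right) - 20 \left(- \frac{5}{2} - - \frac{27}{4} + \frac{\left(-9\right)^{2}}{4}\right) = -7 - 20 \left(- \frac{5}{2} + \frac{27}{4} + \frac{1}{4} \cdot 81\right) = -7 - 20 \left(- \frac{5}{2} + \frac{27}{4} + \frac{81}{4}\right) = -7 - 490 = -497$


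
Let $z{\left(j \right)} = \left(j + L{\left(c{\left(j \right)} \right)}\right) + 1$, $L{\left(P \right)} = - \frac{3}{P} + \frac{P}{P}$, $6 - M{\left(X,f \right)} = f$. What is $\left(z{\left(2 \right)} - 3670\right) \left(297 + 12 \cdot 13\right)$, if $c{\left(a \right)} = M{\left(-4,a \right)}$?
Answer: $- \frac{6644151}{4} \approx -1.661 \cdot 10^{6}$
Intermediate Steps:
$M{\left(X,f \right)} = 6 - f$
$c{\left(a \right)} = 6 - a$
$L{\left(P \right)} = 1 - \frac{3}{P}$ ($L{\left(P \right)} = - \frac{3}{P} + 1 = 1 - \frac{3}{P}$)
$z{\left(j \right)} = 1 + j + \frac{3 - j}{6 - j}$ ($z{\left(j \right)} = \left(j + \frac{-3 - \left(-6 + j\right)}{6 - j}\right) + 1 = \left(j + \frac{3 - j}{6 - j}\right) + 1 = 1 + j + \frac{3 - j}{6 - j}$)
$\left(z{\left(2 \right)} - 3670\right) \left(297 + 12 \cdot 13\right) = \left(\frac{-9 + 2^{2} - 8}{-6 + 2} - 3670\right) \left(297 + 12 \cdot 13\right) = \left(\frac{-9 + 4 - 8}{-4} - 3670\right) \left(297 + 156\right) = \left(\left(- \frac{1}{4}\right) \left(-13\right) - 3670\right) 453 = \left(\frac{13}{4} - 3670\right) 453 = \left(- \frac{14667}{4}\right) 453 = - \frac{6644151}{4}$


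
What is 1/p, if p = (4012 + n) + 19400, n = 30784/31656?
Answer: 3957/92645132 ≈ 4.2711e-5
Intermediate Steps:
n = 3848/3957 (n = 30784*(1/31656) = 3848/3957 ≈ 0.97245)
p = 92645132/3957 (p = (4012 + 3848/3957) + 19400 = 15879332/3957 + 19400 = 92645132/3957 ≈ 23413.)
1/p = 1/(92645132/3957) = 3957/92645132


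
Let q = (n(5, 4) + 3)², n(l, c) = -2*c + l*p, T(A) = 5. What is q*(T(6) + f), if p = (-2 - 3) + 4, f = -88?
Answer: -8300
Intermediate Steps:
p = -1 (p = -5 + 4 = -1)
n(l, c) = -l - 2*c (n(l, c) = -2*c + l*(-1) = -2*c - l = -l - 2*c)
q = 100 (q = ((-1*5 - 2*4) + 3)² = ((-5 - 8) + 3)² = (-13 + 3)² = (-10)² = 100)
q*(T(6) + f) = 100*(5 - 88) = 100*(-83) = -8300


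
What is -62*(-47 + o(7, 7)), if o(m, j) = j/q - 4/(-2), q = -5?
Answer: 14384/5 ≈ 2876.8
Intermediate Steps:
o(m, j) = 2 - j/5 (o(m, j) = j/(-5) - 4/(-2) = j*(-⅕) - 4*(-½) = -j/5 + 2 = 2 - j/5)
-62*(-47 + o(7, 7)) = -62*(-47 + (2 - ⅕*7)) = -62*(-47 + (2 - 7/5)) = -62*(-47 + ⅗) = -62*(-232/5) = 14384/5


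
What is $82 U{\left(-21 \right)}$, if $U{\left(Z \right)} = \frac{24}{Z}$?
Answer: $- \frac{656}{7} \approx -93.714$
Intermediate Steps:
$82 U{\left(-21 \right)} = 82 \frac{24}{-21} = 82 \cdot 24 \left(- \frac{1}{21}\right) = 82 \left(- \frac{8}{7}\right) = - \frac{656}{7}$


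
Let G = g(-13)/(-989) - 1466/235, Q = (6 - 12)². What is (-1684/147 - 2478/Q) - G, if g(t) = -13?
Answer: -5060791289/68330010 ≈ -74.064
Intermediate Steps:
Q = 36 (Q = (-6)² = 36)
G = -1446819/232415 (G = -13/(-989) - 1466/235 = -13*(-1/989) - 1466*1/235 = 13/989 - 1466/235 = -1446819/232415 ≈ -6.2252)
(-1684/147 - 2478/Q) - G = (-1684/147 - 2478/36) - 1*(-1446819/232415) = (-1684*1/147 - 2478*1/36) + 1446819/232415 = (-1684/147 - 413/6) + 1446819/232415 = -23605/294 + 1446819/232415 = -5060791289/68330010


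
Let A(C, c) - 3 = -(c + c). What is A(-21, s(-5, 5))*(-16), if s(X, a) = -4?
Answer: -176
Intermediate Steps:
A(C, c) = 3 - 2*c (A(C, c) = 3 - (c + c) = 3 - 2*c)
A(-21, s(-5, 5))*(-16) = (3 - 2*(-4))*(-16) = (3 + 8)*(-16) = 11*(-16) = -176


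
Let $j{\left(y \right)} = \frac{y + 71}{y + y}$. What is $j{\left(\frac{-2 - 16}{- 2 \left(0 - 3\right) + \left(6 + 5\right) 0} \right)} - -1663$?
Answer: $\frac{4955}{3} \approx 1651.7$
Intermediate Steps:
$j{\left(y \right)} = \frac{71 + y}{2 y}$
$j{\left(\frac{-2 - 16}{- 2 \left(0 - 3\right) + \left(6 + 5\right) 0} \right)} - -1663 = \frac{71 + \frac{-2 - 16}{- 2 \left(0 - 3\right) + \left(6 + 5\right) 0}}{2 \frac{-2 - 16}{- 2 \left(0 - 3\right) + \left(6 + 5\right) 0}} - -1663 = \frac{71 - \frac{18}{\left(-2\right) \left(-3\right) + 11 \cdot 0}}{2 \left(- \frac{18}{\left(-2\right) \left(-3\right) + 11 \cdot 0}\right)} + 1663 = \frac{71 - \frac{18}{6 + 0}}{2 \left(- \frac{18}{6 + 0}\right)} + 1663 = \frac{71 - \frac{18}{6}}{2 \left(- \frac{18}{6}\right)} + 1663 = \frac{71 - 3}{2 \left(\left(-18\right) \frac{1}{6}\right)} + 1663 = \frac{71 - 3}{2 \left(-3\right)} + 1663 = \frac{1}{2} \left(- \frac{1}{3}\right) 68 + 1663 = - \frac{34}{3} + 1663 = \frac{4955}{3}$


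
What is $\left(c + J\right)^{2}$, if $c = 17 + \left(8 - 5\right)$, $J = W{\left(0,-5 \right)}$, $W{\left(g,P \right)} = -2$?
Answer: $324$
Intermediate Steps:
$J = -2$
$c = 20$ ($c = 17 + 3 = 20$)
$\left(c + J\right)^{2} = \left(20 - 2\right)^{2} = 18^{2} = 324$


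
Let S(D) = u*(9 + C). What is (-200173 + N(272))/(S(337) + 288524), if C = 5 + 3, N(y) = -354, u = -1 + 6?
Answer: -200527/288609 ≈ -0.69481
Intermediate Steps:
u = 5
C = 8
S(D) = 85 (S(D) = 5*(9 + 8) = 5*17 = 85)
(-200173 + N(272))/(S(337) + 288524) = (-200173 - 354)/(85 + 288524) = -200527/288609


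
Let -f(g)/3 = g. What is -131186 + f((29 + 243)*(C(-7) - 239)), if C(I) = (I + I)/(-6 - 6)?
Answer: 62886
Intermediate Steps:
C(I) = -I/6 (C(I) = (2*I)/(-12) = (2*I)*(-1/12) = -I/6)
f(g) = -3*g
-131186 + f((29 + 243)*(C(-7) - 239)) = -131186 - 3*(29 + 243)*(-1/6*(-7) - 239) = -131186 - 816*(7/6 - 239) = -131186 - 816*(-1427)/6 = -131186 - 3*(-194072/3) = -131186 + 194072 = 62886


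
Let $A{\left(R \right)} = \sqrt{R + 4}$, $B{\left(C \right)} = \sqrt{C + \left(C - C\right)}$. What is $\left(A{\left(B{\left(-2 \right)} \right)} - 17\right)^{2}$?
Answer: $\left(17 - \sqrt{4 + i \sqrt{2}}\right)^{2} \approx 223.98 - 10.428 i$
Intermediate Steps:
$B{\left(C \right)} = \sqrt{C}$ ($B{\left(C \right)} = \sqrt{C + 0} = \sqrt{C}$)
$A{\left(R \right)} = \sqrt{4 + R}$
$\left(A{\left(B{\left(-2 \right)} \right)} - 17\right)^{2} = \left(\sqrt{4 + \sqrt{-2}} - 17\right)^{2} = \left(\sqrt{4 + i \sqrt{2}} - 17\right)^{2} = \left(-17 + \sqrt{4 + i \sqrt{2}}\right)^{2}$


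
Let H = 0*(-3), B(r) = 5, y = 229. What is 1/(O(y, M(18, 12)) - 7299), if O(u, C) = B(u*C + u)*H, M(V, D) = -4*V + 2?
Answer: -1/7299 ≈ -0.00013701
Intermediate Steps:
M(V, D) = 2 - 4*V
H = 0
O(u, C) = 0 (O(u, C) = 5*0 = 0)
1/(O(y, M(18, 12)) - 7299) = 1/(0 - 7299) = 1/(-7299) = -1/7299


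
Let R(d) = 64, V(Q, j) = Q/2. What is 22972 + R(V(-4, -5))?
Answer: 23036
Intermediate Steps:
V(Q, j) = Q/2 (V(Q, j) = Q*(½) = Q/2)
22972 + R(V(-4, -5)) = 22972 + 64 = 23036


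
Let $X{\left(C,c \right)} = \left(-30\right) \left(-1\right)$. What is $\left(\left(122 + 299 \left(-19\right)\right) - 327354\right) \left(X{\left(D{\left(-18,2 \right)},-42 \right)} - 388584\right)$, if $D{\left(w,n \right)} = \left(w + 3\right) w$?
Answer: $129354677802$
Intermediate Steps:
$D{\left(w,n \right)} = w \left(3 + w\right)$ ($D{\left(w,n \right)} = \left(3 + w\right) w = w \left(3 + w\right)$)
$X{\left(C,c \right)} = 30$
$\left(\left(122 + 299 \left(-19\right)\right) - 327354\right) \left(X{\left(D{\left(-18,2 \right)},-42 \right)} - 388584\right) = \left(\left(122 + 299 \left(-19\right)\right) - 327354\right) \left(30 - 388584\right) = \left(\left(122 - 5681\right) - 327354\right) \left(-388554\right) = \left(-5559 - 327354\right) \left(-388554\right) = \left(-332913\right) \left(-388554\right) = 129354677802$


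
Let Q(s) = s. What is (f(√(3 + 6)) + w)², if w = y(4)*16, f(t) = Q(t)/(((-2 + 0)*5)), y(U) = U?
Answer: 405769/100 ≈ 4057.7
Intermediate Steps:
f(t) = -t/10 (f(t) = t/(((-2 + 0)*5)) = t/((-2*5)) = t/(-10) = t*(-⅒) = -t/10)
w = 64 (w = 4*16 = 64)
(f(√(3 + 6)) + w)² = (-√(3 + 6)/10 + 64)² = (-√9/10 + 64)² = (-⅒*3 + 64)² = (-3/10 + 64)² = (637/10)² = 405769/100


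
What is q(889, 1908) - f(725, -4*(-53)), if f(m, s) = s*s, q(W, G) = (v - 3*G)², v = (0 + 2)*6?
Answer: 32582000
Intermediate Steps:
v = 12 (v = 2*6 = 12)
q(W, G) = (12 - 3*G)²
f(m, s) = s²
q(889, 1908) - f(725, -4*(-53)) = 9*(-4 + 1908)² - (-4*(-53))² = 9*1904² - 1*212² = 9*3625216 - 1*44944 = 32626944 - 44944 = 32582000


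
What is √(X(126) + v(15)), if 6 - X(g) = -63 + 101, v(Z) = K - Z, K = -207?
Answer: I*√254 ≈ 15.937*I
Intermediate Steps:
v(Z) = -207 - Z
X(g) = -32 (X(g) = 6 - (-63 + 101) = 6 - 1*38 = 6 - 38 = -32)
√(X(126) + v(15)) = √(-32 + (-207 - 1*15)) = √(-32 + (-207 - 15)) = √(-32 - 222) = √(-254) = I*√254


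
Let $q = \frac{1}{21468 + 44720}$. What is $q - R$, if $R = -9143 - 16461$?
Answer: $\frac{1694677553}{66188} \approx 25604.0$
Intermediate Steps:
$R = -25604$ ($R = -9143 - 16461 = -25604$)
$q = \frac{1}{66188} \approx 1.5108 \cdot 10^{-5}$
$q - R = \frac{1}{66188} - -25604 = \frac{1}{66188} + 25604 = \frac{1694677553}{66188}$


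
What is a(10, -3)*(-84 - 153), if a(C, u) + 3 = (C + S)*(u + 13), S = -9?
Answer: -1659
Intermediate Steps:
a(C, u) = -3 + (-9 + C)*(13 + u) (a(C, u) = -3 + (C - 9)*(u + 13) = -3 + (-9 + C)*(13 + u))
a(10, -3)*(-84 - 153) = (-120 - 9*(-3) + 13*10 + 10*(-3))*(-84 - 153) = (-120 + 27 + 130 - 30)*(-237) = 7*(-237) = -1659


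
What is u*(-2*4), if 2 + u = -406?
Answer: 3264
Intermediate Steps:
u = -408 (u = -2 - 406 = -408)
u*(-2*4) = -(-816)*4 = -408*(-8) = 3264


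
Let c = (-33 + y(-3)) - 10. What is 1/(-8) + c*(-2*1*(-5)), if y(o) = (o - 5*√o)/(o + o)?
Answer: -3401/8 + 25*I*√3/3 ≈ -425.13 + 14.434*I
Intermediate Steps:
y(o) = (o - 5*√o)/(2*o) (y(o) = (o - 5*√o)/((2*o)) = (o - 5*√o)*(1/(2*o)) = (o - 5*√o)/(2*o))
c = -85/2 + 5*I*√3/6 (c = (-33 + (½ - (-5)*I*√3/6)) - 10 = (-33 + (½ + 5*I*√3/6)) - 10 = (-65/2 + 5*I*√3/6) - 10 = -85/2 + 5*I*√3/6 ≈ -42.5 + 1.4434*I)
1/(-8) + c*(-2*1*(-5)) = 1/(-8) + (-85/2 + 5*I*√3/6)*(-2*1*(-5)) = -⅛ + (-85/2 + 5*I*√3/6)*(-2*(-5)) = -⅛ + (-85/2 + 5*I*√3/6)*10 = -⅛ + (-425 + 25*I*√3/3) = -3401/8 + 25*I*√3/3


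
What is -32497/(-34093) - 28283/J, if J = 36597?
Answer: 225040390/1247701521 ≈ 0.18036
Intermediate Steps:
-32497/(-34093) - 28283/J = -32497/(-34093) - 28283/36597 = -32497*(-1/34093) - 28283*1/36597 = 32497/34093 - 28283/36597 = 225040390/1247701521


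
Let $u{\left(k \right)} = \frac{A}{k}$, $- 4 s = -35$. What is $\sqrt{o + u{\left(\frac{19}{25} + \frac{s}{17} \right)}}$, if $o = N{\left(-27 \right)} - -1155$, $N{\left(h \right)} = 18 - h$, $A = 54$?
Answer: $\frac{10 \sqrt{58339974}}{2167} \approx 35.247$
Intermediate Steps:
$s = \frac{35}{4}$ ($s = \left(- \frac{1}{4}\right) \left(-35\right) = \frac{35}{4} \approx 8.75$)
$u{\left(k \right)} = \frac{54}{k}$
$o = 1200$ ($o = \left(18 - -27\right) - -1155 = \left(18 + 27\right) + 1155 = 45 + 1155 = 1200$)
$\sqrt{o + u{\left(\frac{19}{25} + \frac{s}{17} \right)}} = \sqrt{1200 + \frac{54}{\frac{19}{25} + \frac{35}{4 \cdot 17}}} = \sqrt{1200 + \frac{54}{19 \cdot \frac{1}{25} + \frac{35}{4} \cdot \frac{1}{17}}} = \sqrt{1200 + \frac{54}{\frac{19}{25} + \frac{35}{68}}} = \sqrt{1200 + \frac{54}{\frac{2167}{1700}}} = \sqrt{1200 + 54 \cdot \frac{1700}{2167}} = \sqrt{1200 + \frac{91800}{2167}} = \sqrt{\frac{2692200}{2167}} = \frac{10 \sqrt{58339974}}{2167}$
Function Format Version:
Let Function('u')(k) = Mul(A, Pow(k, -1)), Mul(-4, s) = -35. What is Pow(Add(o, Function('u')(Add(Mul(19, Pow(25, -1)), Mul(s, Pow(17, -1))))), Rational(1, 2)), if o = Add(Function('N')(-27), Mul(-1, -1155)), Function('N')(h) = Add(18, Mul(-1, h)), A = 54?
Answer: Mul(Rational(10, 2167), Pow(58339974, Rational(1, 2))) ≈ 35.247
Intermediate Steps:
s = Rational(35, 4) (s = Mul(Rational(-1, 4), -35) = Rational(35, 4) ≈ 8.7500)
Function('u')(k) = Mul(54, Pow(k, -1))
o = 1200 (o = Add(Add(18, Mul(-1, -27)), Mul(-1, -1155)) = Add(Add(18, 27), 1155) = Add(45, 1155) = 1200)
Pow(Add(o, Function('u')(Add(Mul(19, Pow(25, -1)), Mul(s, Pow(17, -1))))), Rational(1, 2)) = Pow(Add(1200, Mul(54, Pow(Add(Mul(19, Pow(25, -1)), Mul(Rational(35, 4), Pow(17, -1))), -1))), Rational(1, 2)) = Pow(Add(1200, Mul(54, Pow(Add(Mul(19, Rational(1, 25)), Mul(Rational(35, 4), Rational(1, 17))), -1))), Rational(1, 2)) = Pow(Add(1200, Mul(54, Pow(Add(Rational(19, 25), Rational(35, 68)), -1))), Rational(1, 2)) = Pow(Add(1200, Mul(54, Pow(Rational(2167, 1700), -1))), Rational(1, 2)) = Pow(Add(1200, Mul(54, Rational(1700, 2167))), Rational(1, 2)) = Pow(Add(1200, Rational(91800, 2167)), Rational(1, 2)) = Pow(Rational(2692200, 2167), Rational(1, 2)) = Mul(Rational(10, 2167), Pow(58339974, Rational(1, 2)))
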